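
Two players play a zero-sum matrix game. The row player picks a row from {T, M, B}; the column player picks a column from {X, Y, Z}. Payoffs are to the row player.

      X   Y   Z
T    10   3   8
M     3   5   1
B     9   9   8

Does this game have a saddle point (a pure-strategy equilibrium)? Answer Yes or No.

Row minima: T → 3, M → 1, B → 8; maximin = 8.
Column maxima: X → 10, Y → 9, Z → 8; minimax = 8.
maximin = minimax = 8, so a saddle point exists.

Yes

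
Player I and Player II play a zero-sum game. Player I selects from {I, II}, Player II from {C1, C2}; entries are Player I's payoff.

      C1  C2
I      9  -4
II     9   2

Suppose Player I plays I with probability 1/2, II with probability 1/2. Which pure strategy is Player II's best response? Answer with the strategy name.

If Player II plays C1, Player I's expected payoff is (1/2)·9 + (1/2)·9 = 9.
If Player II plays C2, Player I's expected payoff is (1/2)·(-4) + (1/2)·2 = -1.
Player II minimizes Player I's payoff; the smallest is -1, so the best response is C2.

C2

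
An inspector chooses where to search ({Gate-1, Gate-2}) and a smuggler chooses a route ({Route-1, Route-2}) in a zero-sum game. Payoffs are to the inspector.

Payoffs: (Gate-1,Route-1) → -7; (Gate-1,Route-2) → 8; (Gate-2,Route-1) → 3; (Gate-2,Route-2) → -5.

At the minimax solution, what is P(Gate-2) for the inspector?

15/23

Row minima: Gate-1 → -7, Gate-2 → -5; maximin = -5.
Column maxima: Route-1 → 3, Route-2 → 8; minimax = 3.
-5 ≠ 3, so there is no saddle point; optimal play is mixed.
Let the inspector play Gate-1 with probability p. Expected payoff against Route-1: (-7)p + 3(1−p) = −10p + 3; against Route-2: 8p + (-5)(1−p) = 13p − 5.
Setting these equal: −10p + 3 = 13p − 5 ⇒ −23p = -8 ⇒ p = 8/23, and the value is (-10)·(8/23) + 3 = -11/23.
For the smuggler: with q = P(Route-1), equating Gate-1's and Gate-2's payoffs gives −15q + 8 = 8q − 5 ⇒ q = 13/23.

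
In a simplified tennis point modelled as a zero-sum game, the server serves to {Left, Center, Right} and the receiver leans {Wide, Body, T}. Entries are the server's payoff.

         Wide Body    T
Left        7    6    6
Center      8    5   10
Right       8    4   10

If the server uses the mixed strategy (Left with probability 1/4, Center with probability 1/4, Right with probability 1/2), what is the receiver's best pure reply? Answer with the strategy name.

If the receiver plays Wide, the server's expected payoff is (1/4)·7 + (1/4)·8 + (1/2)·8 = 31/4.
If the receiver plays Body, the server's expected payoff is (1/4)·6 + (1/4)·5 + (1/2)·4 = 19/4.
If the receiver plays T, the server's expected payoff is (1/4)·6 + (1/4)·10 + (1/2)·10 = 9.
The receiver minimizes the server's payoff; the smallest is 19/4, so the best response is Body.

Body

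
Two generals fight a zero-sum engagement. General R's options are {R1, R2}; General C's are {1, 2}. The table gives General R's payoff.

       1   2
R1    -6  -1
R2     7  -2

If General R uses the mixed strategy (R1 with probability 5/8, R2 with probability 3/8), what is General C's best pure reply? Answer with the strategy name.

If General C plays 1, General R's expected payoff is (5/8)·(-6) + (3/8)·7 = -9/8.
If General C plays 2, General R's expected payoff is (5/8)·(-1) + (3/8)·(-2) = -11/8.
General C minimizes General R's payoff; the smallest is -11/8, so the best response is 2.

2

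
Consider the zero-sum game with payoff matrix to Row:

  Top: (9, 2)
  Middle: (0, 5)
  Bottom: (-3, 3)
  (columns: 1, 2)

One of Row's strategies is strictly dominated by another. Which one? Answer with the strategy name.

Bottom

Middle gives a strictly higher payoff than Bottom against every column: 0 > -3, 5 > 3.
So Bottom is strictly dominated and Row never plays it.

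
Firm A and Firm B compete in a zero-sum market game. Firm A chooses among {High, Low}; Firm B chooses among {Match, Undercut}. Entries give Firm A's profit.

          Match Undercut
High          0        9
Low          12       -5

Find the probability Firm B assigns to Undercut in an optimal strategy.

6/13

Row minima: High → 0, Low → -5; maximin = 0.
Column maxima: Match → 12, Undercut → 9; minimax = 9.
0 ≠ 9, so there is no saddle point; optimal play is mixed.
Let Firm A play High with probability p. Expected payoff against Match: 0p + 12(1−p) = −12p + 12; against Undercut: 9p + (-5)(1−p) = 14p − 5.
Setting these equal: −12p + 12 = 14p − 5 ⇒ −26p = -17 ⇒ p = 17/26, and the value is (-12)·(17/26) + 12 = 54/13.
For Firm B: with q = P(Match), equating High's and Low's payoffs gives −9q + 9 = 17q − 5 ⇒ q = 7/13.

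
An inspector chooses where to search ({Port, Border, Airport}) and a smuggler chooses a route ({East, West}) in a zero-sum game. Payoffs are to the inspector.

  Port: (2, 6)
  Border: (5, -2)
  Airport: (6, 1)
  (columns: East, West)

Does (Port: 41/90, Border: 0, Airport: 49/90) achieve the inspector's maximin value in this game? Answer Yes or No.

No

Against East this mix gives (41/90)·2 + (49/90)·6 = 188/45.
Against West this mix gives (41/90)·6 + (49/90)·1 = 59/18.
The smuggler will play West, holding the inspector to 59/18. Shifting weight toward the row that does better against West would raise this floor (the equalizing mix achieves 34/9 against both West and East), so the proposed strategy is not optimal.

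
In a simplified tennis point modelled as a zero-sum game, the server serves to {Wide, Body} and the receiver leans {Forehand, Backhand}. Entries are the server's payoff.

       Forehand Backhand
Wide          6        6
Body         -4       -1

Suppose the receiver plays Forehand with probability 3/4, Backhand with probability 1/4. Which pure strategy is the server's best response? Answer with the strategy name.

Expected payoff of Wide: (3/4)·6 + (1/4)·6 = 6.
Expected payoff of Body: (3/4)·(-4) + (1/4)·(-1) = -13/4.
The largest is 6, so the server's best response is Wide.

Wide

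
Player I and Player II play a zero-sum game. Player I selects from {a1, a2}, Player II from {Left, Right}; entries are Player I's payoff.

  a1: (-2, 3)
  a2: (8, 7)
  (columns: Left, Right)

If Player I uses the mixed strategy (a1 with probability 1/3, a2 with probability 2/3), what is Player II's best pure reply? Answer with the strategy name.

If Player II plays Left, Player I's expected payoff is (1/3)·(-2) + (2/3)·8 = 14/3.
If Player II plays Right, Player I's expected payoff is (1/3)·3 + (2/3)·7 = 17/3.
Player II minimizes Player I's payoff; the smallest is 14/3, so the best response is Left.

Left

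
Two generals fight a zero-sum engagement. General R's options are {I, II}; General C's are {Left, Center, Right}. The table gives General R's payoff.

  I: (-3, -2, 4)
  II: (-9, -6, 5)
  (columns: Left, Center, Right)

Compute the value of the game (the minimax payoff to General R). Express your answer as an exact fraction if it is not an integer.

-3

Row minima: I → -3, II → -9; maximin = -3.
Column maxima: Left → -3, Center → -2, Right → 5; minimax = -3.
Since maximin = minimax = -3, there is a saddle point and the value is -3.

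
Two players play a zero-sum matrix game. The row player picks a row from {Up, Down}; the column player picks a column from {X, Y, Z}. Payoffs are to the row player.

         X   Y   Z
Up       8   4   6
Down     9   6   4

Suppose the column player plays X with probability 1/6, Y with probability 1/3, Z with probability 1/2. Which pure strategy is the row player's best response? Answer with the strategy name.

Up

Expected payoff of Up: (1/6)·8 + (1/3)·4 + (1/2)·6 = 17/3.
Expected payoff of Down: (1/6)·9 + (1/3)·6 + (1/2)·4 = 11/2.
The largest is 17/3, so the row player's best response is Up.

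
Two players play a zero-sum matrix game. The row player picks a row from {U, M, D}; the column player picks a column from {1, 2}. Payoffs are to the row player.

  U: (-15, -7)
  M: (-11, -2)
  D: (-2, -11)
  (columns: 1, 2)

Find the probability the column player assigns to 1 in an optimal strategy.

1/2

Row minima: U → -15, M → -11, D → -11; maximin = -11.
Column maxima: 1 → -2, 2 → -2; minimax = -2.
-11 ≠ -2, so there is no saddle point; optimal play is mixed.
U is strictly dominated by M, so the row player never plays it.
On the remaining 2×2 (M, D vs 1, 2):
Let the row player play M with probability p. Expected payoff against 1: (-11)p + (-2)(1−p) = −9p − 2; against 2: (-2)p + (-11)(1−p) = 9p − 11.
Setting these equal: −9p − 2 = 9p − 11 ⇒ −18p = -9 ⇒ p = 1/2, and the value is (-9)·(1/2) − 2 = -13/2.
For the column player: with q = P(1), equating M's and D's payoffs gives −9q − 2 = 9q − 11 ⇒ q = 1/2.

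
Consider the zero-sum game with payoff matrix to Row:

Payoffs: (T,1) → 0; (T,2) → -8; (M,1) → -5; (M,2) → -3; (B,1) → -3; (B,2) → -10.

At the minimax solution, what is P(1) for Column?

1/2

Row minima: T → -8, M → -5, B → -10; maximin = -5.
Column maxima: 1 → 0, 2 → -3; minimax = -3.
-5 ≠ -3, so there is no saddle point; optimal play is mixed.
B is strictly dominated by T, so Row never plays it.
On the remaining 2×2 (T, M vs 1, 2):
Let Row play T with probability p. Expected payoff against 1: 0p + (-5)(1−p) = 5p − 5; against 2: (-8)p + (-3)(1−p) = −5p − 3.
Setting these equal: 5p − 5 = −5p − 3 ⇒ 10p = 2 ⇒ p = 1/5, and the value is (5)·(1/5) − 5 = -4.
For Column: with q = P(1), equating T's and M's payoffs gives 8q − 8 = −2q − 3 ⇒ q = 1/2.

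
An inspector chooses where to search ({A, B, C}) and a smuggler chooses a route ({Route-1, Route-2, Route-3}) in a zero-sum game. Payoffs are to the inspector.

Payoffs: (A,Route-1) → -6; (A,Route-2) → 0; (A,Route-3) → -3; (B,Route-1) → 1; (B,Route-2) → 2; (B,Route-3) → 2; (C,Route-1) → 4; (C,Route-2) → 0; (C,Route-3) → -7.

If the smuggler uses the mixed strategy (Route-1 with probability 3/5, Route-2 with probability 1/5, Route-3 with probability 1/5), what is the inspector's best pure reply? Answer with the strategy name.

B

Expected payoff of A: (3/5)·(-6) + (1/5)·0 + (1/5)·(-3) = -21/5.
Expected payoff of B: (3/5)·1 + (1/5)·2 + (1/5)·2 = 7/5.
Expected payoff of C: (3/5)·4 + (1/5)·0 + (1/5)·(-7) = 1.
The largest is 7/5, so the inspector's best response is B.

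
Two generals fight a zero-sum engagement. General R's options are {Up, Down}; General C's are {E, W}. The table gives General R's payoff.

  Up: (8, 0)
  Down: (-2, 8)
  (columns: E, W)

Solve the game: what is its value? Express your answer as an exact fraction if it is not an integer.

Row minima: Up → 0, Down → -2; maximin = 0.
Column maxima: E → 8, W → 8; minimax = 8.
0 ≠ 8, so there is no saddle point; optimal play is mixed.
Let General R play Up with probability p. Expected payoff against E: 8p + (-2)(1−p) = 10p − 2; against W: 0p + 8(1−p) = −8p + 8.
Setting these equal: 10p − 2 = −8p + 8 ⇒ 18p = 10 ⇒ p = 5/9, and the value is (10)·(5/9) − 2 = 32/9.
For General C: with q = P(E), equating Up's and Down's payoffs gives 8q = −10q + 8 ⇒ q = 4/9.

32/9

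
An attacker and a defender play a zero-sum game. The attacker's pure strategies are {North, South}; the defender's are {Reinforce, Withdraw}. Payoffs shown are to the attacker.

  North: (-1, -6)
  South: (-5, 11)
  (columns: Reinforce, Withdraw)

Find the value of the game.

-41/21

Row minima: North → -6, South → -5; maximin = -5.
Column maxima: Reinforce → -1, Withdraw → 11; minimax = -1.
-5 ≠ -1, so there is no saddle point; optimal play is mixed.
Let the attacker play North with probability p. Expected payoff against Reinforce: (-1)p + (-5)(1−p) = 4p − 5; against Withdraw: (-6)p + 11(1−p) = −17p + 11.
Setting these equal: 4p − 5 = −17p + 11 ⇒ 21p = 16 ⇒ p = 16/21, and the value is (4)·(16/21) − 5 = -41/21.
For the defender: with q = P(Reinforce), equating North's and South's payoffs gives 5q − 6 = −16q + 11 ⇒ q = 17/21.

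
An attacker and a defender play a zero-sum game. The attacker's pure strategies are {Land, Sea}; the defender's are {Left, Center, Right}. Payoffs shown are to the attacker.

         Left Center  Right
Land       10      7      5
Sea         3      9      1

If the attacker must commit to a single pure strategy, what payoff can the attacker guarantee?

Row minima: Land → 5, Sea → 1.
The best of these is 5.

5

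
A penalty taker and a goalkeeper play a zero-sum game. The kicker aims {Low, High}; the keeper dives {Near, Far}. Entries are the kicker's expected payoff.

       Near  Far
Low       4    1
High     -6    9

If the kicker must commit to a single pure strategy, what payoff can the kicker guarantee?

1

Row minima: Low → 1, High → -6.
The best of these is 1.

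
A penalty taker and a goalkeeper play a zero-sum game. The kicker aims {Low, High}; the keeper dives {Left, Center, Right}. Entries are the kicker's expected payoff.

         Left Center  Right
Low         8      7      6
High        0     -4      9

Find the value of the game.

87/14

Row minima: Low → 6, High → -4; maximin = 6.
Column maxima: Left → 8, Center → 7, Right → 9; minimax = 7.
6 ≠ 7, so there is no saddle point; optimal play is mixed.
Left is strictly dominated by Center (it gives the kicker strictly more in every row), so the keeper never plays it.
On the remaining 2×2 (Low, High vs Center, Right):
Let the kicker play Low with probability p. Expected payoff against Center: 7p + (-4)(1−p) = 11p − 4; against Right: 6p + 9(1−p) = −3p + 9.
Setting these equal: 11p − 4 = −3p + 9 ⇒ 14p = 13 ⇒ p = 13/14, and the value is (11)·(13/14) − 4 = 87/14.
For the keeper: with q = P(Center), equating Low's and High's payoffs gives q + 6 = −13q + 9 ⇒ q = 3/14.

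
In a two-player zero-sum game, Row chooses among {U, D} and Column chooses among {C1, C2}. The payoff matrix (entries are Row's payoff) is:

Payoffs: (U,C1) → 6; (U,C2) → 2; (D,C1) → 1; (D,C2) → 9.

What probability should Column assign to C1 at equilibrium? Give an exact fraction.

7/12

Row minima: U → 2, D → 1; maximin = 2.
Column maxima: C1 → 6, C2 → 9; minimax = 6.
2 ≠ 6, so there is no saddle point; optimal play is mixed.
Let Row play U with probability p. Expected payoff against C1: 6p + 1(1−p) = 5p + 1; against C2: 2p + 9(1−p) = −7p + 9.
Setting these equal: 5p + 1 = −7p + 9 ⇒ 12p = 8 ⇒ p = 2/3, and the value is (5)·(2/3) + 1 = 13/3.
For Column: with q = P(C1), equating U's and D's payoffs gives 4q + 2 = −8q + 9 ⇒ q = 7/12.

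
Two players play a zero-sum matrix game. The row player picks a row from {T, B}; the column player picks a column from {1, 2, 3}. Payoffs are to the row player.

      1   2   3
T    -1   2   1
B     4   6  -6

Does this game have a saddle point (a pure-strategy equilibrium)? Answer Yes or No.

Row minima: T → -1, B → -6; maximin = -1.
Column maxima: 1 → 4, 2 → 6, 3 → 1; minimax = 1.
-1 ≠ 1, so no pure-strategy equilibrium exists.

No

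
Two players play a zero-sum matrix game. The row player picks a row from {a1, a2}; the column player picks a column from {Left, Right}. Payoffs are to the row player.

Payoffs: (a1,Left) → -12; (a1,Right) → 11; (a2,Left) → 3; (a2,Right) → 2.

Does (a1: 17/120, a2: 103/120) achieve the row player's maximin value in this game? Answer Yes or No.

Against Left this mix gives (17/120)·(-12) + (103/120)·3 = 7/8.
Against Right this mix gives (17/120)·11 + (103/120)·2 = 131/40.
The column player will play Left, holding the row player to 7/8. Shifting weight toward the row that does better against Left would raise this floor (the equalizing mix achieves 19/8 against both Left and Right), so the proposed strategy is not optimal.

No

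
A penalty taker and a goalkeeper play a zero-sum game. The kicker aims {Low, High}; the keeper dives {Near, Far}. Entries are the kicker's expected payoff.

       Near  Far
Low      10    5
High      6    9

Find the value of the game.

Row minima: Low → 5, High → 6; maximin = 6.
Column maxima: Near → 10, Far → 9; minimax = 9.
6 ≠ 9, so there is no saddle point; optimal play is mixed.
Let the kicker play Low with probability p. Expected payoff against Near: 10p + 6(1−p) = 4p + 6; against Far: 5p + 9(1−p) = −4p + 9.
Setting these equal: 4p + 6 = −4p + 9 ⇒ 8p = 3 ⇒ p = 3/8, and the value is (4)·(3/8) + 6 = 15/2.
For the keeper: with q = P(Near), equating Low's and High's payoffs gives 5q + 5 = −3q + 9 ⇒ q = 1/2.

15/2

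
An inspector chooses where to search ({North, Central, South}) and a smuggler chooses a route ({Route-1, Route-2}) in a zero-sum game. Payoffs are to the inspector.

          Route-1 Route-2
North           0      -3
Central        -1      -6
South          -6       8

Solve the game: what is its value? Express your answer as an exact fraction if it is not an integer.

-18/17

Row minima: North → -3, Central → -6, South → -6; maximin = -3.
Column maxima: Route-1 → 0, Route-2 → 8; minimax = 0.
-3 ≠ 0, so there is no saddle point; optimal play is mixed.
Central is strictly dominated by North, so the inspector never plays it.
On the remaining 2×2 (North, South vs Route-1, Route-2):
Let the inspector play North with probability p. Expected payoff against Route-1: 0p + (-6)(1−p) = 6p − 6; against Route-2: (-3)p + 8(1−p) = −11p + 8.
Setting these equal: 6p − 6 = −11p + 8 ⇒ 17p = 14 ⇒ p = 14/17, and the value is (6)·(14/17) − 6 = -18/17.
For the smuggler: with q = P(Route-1), equating North's and South's payoffs gives 3q − 3 = −14q + 8 ⇒ q = 11/17.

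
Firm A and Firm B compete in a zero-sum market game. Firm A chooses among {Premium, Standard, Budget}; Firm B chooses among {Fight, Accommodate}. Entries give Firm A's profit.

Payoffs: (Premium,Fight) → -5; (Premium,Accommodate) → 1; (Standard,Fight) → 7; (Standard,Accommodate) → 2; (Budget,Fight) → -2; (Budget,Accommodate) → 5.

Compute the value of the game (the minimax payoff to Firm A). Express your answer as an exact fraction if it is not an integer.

Row minima: Premium → -5, Standard → 2, Budget → -2; maximin = 2.
Column maxima: Fight → 7, Accommodate → 5; minimax = 5.
2 ≠ 5, so there is no saddle point; optimal play is mixed.
Premium is strictly dominated by Standard, so Firm A never plays it.
On the remaining 2×2 (Standard, Budget vs Fight, Accommodate):
Let Firm A play Standard with probability p. Expected payoff against Fight: 7p + (-2)(1−p) = 9p − 2; against Accommodate: 2p + 5(1−p) = −3p + 5.
Setting these equal: 9p − 2 = −3p + 5 ⇒ 12p = 7 ⇒ p = 7/12, and the value is (9)·(7/12) − 2 = 13/4.
For Firm B: with q = P(Fight), equating Standard's and Budget's payoffs gives 5q + 2 = −7q + 5 ⇒ q = 1/4.

13/4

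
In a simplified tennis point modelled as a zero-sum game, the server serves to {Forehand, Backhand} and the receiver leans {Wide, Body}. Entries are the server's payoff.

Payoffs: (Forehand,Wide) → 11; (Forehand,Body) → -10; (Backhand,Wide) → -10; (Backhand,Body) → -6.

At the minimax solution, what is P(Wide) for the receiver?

Row minima: Forehand → -10, Backhand → -10; maximin = -10.
Column maxima: Wide → 11, Body → -6; minimax = -6.
-10 ≠ -6, so there is no saddle point; optimal play is mixed.
Let the server play Forehand with probability p. Expected payoff against Wide: 11p + (-10)(1−p) = 21p − 10; against Body: (-10)p + (-6)(1−p) = −4p − 6.
Setting these equal: 21p − 10 = −4p − 6 ⇒ 25p = 4 ⇒ p = 4/25, and the value is (21)·(4/25) − 10 = -166/25.
For the receiver: with q = P(Wide), equating Forehand's and Backhand's payoffs gives 21q − 10 = −4q − 6 ⇒ q = 4/25.

4/25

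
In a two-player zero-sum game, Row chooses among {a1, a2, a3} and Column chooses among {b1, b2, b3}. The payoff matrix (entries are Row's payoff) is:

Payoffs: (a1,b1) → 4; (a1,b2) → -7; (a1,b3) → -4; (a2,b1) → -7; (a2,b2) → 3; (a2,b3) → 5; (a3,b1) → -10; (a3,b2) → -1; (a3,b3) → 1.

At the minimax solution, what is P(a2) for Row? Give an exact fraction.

Row minima: a1 → -7, a2 → -7, a3 → -10; maximin = -7.
Column maxima: b1 → 4, b2 → 3, b3 → 5; minimax = 3.
-7 ≠ 3, so there is no saddle point; optimal play is mixed.
a3 is strictly dominated by a2, so Row never plays it.
b3 is strictly dominated by b2 (it gives Row strictly more in every row), so Column never plays it.
On the remaining 2×2 (a1, a2 vs b1, b2):
Let Row play a1 with probability p. Expected payoff against b1: 4p + (-7)(1−p) = 11p − 7; against b2: (-7)p + 3(1−p) = −10p + 3.
Setting these equal: 11p − 7 = −10p + 3 ⇒ 21p = 10 ⇒ p = 10/21, and the value is (11)·(10/21) − 7 = -37/21.
For Column: with q = P(b1), equating a1's and a2's payoffs gives 11q − 7 = −10q + 3 ⇒ q = 10/21.

11/21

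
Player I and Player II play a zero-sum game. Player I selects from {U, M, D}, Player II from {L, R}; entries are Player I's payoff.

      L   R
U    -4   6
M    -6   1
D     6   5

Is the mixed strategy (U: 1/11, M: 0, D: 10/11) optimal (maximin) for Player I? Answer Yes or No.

Yes

Against L this mix gives (1/11)·(-4) + (10/11)·6 = 56/11.
Against R this mix gives (1/11)·6 + (10/11)·5 = 56/11.
All of Player II's active replies (L, R) yield 56/11, and no column does worse for Player I. The mix makes Player II indifferent and guarantees 56/11, so it is optimal.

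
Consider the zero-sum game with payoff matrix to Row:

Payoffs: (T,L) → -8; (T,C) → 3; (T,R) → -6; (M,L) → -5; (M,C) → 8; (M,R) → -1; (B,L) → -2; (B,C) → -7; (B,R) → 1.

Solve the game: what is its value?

Row minima: T → -8, M → -5, B → -7; maximin = -5.
Column maxima: L → -2, C → 8, R → 1; minimax = -2.
-5 ≠ -2, so there is no saddle point; optimal play is mixed.
T is strictly dominated by M, so Row never plays it.
R is strictly dominated by L (it gives Row strictly more in every row), so Column never plays it.
On the remaining 2×2 (M, B vs L, C):
Let Row play M with probability p. Expected payoff against L: (-5)p + (-2)(1−p) = −3p − 2; against C: 8p + (-7)(1−p) = 15p − 7.
Setting these equal: −3p − 2 = 15p − 7 ⇒ −18p = -5 ⇒ p = 5/18, and the value is (-3)·(5/18) − 2 = -17/6.
For Column: with q = P(L), equating M's and B's payoffs gives −13q + 8 = 5q − 7 ⇒ q = 5/6.

-17/6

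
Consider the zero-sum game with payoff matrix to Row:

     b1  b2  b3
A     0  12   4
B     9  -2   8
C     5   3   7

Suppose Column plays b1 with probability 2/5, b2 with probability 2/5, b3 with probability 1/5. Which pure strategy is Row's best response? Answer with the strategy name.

A

Expected payoff of A: (2/5)·0 + (2/5)·12 + (1/5)·4 = 28/5.
Expected payoff of B: (2/5)·9 + (2/5)·(-2) + (1/5)·8 = 22/5.
Expected payoff of C: (2/5)·5 + (2/5)·3 + (1/5)·7 = 23/5.
The largest is 28/5, so Row's best response is A.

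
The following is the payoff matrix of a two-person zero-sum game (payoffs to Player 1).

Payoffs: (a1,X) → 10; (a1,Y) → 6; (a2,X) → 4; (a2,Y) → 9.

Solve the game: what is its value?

Row minima: a1 → 6, a2 → 4; maximin = 6.
Column maxima: X → 10, Y → 9; minimax = 9.
6 ≠ 9, so there is no saddle point; optimal play is mixed.
Let Player 1 play a1 with probability p. Expected payoff against X: 10p + 4(1−p) = 6p + 4; against Y: 6p + 9(1−p) = −3p + 9.
Setting these equal: 6p + 4 = −3p + 9 ⇒ 9p = 5 ⇒ p = 5/9, and the value is (6)·(5/9) + 4 = 22/3.
For Player 2: with q = P(X), equating a1's and a2's payoffs gives 4q + 6 = −5q + 9 ⇒ q = 1/3.

22/3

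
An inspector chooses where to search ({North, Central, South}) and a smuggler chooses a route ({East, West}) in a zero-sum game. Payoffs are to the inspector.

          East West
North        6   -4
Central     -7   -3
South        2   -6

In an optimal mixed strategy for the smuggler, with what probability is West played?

Row minima: North → -4, Central → -7, South → -6; maximin = -4.
Column maxima: East → 6, West → -3; minimax = -3.
-4 ≠ -3, so there is no saddle point; optimal play is mixed.
South is strictly dominated by North, so the inspector never plays it.
On the remaining 2×2 (North, Central vs East, West):
Let the inspector play North with probability p. Expected payoff against East: 6p + (-7)(1−p) = 13p − 7; against West: (-4)p + (-3)(1−p) = −p − 3.
Setting these equal: 13p − 7 = −p − 3 ⇒ 14p = 4 ⇒ p = 2/7, and the value is (13)·(2/7) − 7 = -23/7.
For the smuggler: with q = P(East), equating North's and Central's payoffs gives 10q − 4 = −4q − 3 ⇒ q = 1/14.

13/14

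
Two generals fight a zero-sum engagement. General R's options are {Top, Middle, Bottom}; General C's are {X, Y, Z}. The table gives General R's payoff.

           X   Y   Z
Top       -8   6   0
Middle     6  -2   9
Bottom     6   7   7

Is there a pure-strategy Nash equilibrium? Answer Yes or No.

Row minima: Top → -8, Middle → -2, Bottom → 6; maximin = 6.
Column maxima: X → 6, Y → 7, Z → 9; minimax = 6.
maximin = minimax = 6, so a saddle point exists.

Yes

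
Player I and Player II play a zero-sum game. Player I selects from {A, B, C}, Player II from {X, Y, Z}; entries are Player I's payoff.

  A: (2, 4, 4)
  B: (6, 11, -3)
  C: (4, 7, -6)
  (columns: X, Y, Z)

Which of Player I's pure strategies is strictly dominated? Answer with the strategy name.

B gives a strictly higher payoff than C against every column: 6 > 4, 11 > 7, -3 > -6.
So C is strictly dominated and Player I never plays it.

C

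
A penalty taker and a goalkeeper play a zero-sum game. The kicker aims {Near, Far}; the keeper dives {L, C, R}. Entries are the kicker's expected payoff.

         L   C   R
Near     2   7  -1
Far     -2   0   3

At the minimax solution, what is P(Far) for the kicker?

Row minima: Near → -1, Far → -2; maximin = -1.
Column maxima: L → 2, C → 7, R → 3; minimax = 2.
-1 ≠ 2, so there is no saddle point; optimal play is mixed.
C is strictly dominated by L (it gives the kicker strictly more in every row), so the keeper never plays it.
On the remaining 2×2 (Near, Far vs L, R):
Let the kicker play Near with probability p. Expected payoff against L: 2p + (-2)(1−p) = 4p − 2; against R: (-1)p + 3(1−p) = −4p + 3.
Setting these equal: 4p − 2 = −4p + 3 ⇒ 8p = 5 ⇒ p = 5/8, and the value is (4)·(5/8) − 2 = 1/2.
For the keeper: with q = P(L), equating Near's and Far's payoffs gives 3q − 1 = −5q + 3 ⇒ q = 1/2.

3/8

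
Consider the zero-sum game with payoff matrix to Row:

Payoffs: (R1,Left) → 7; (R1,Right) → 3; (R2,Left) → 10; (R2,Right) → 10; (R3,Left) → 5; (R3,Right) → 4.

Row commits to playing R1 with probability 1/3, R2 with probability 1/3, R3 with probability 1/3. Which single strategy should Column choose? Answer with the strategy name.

If Column plays Left, Row's expected payoff is (1/3)·7 + (1/3)·10 + (1/3)·5 = 22/3.
If Column plays Right, Row's expected payoff is (1/3)·3 + (1/3)·10 + (1/3)·4 = 17/3.
Column minimizes Row's payoff; the smallest is 17/3, so the best response is Right.

Right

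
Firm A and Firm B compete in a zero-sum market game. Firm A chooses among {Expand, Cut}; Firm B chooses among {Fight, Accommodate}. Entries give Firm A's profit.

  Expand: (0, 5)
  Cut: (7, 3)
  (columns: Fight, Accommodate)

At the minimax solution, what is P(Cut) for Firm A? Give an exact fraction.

Row minima: Expand → 0, Cut → 3; maximin = 3.
Column maxima: Fight → 7, Accommodate → 5; minimax = 5.
3 ≠ 5, so there is no saddle point; optimal play is mixed.
Let Firm A play Expand with probability p. Expected payoff against Fight: 0p + 7(1−p) = −7p + 7; against Accommodate: 5p + 3(1−p) = 2p + 3.
Setting these equal: −7p + 7 = 2p + 3 ⇒ −9p = -4 ⇒ p = 4/9, and the value is (-7)·(4/9) + 7 = 35/9.
For Firm B: with q = P(Fight), equating Expand's and Cut's payoffs gives −5q + 5 = 4q + 3 ⇒ q = 2/9.

5/9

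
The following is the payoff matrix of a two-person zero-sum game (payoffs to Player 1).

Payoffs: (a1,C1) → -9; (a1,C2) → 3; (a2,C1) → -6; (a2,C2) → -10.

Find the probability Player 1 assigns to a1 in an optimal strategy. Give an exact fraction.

Row minima: a1 → -9, a2 → -10; maximin = -9.
Column maxima: C1 → -6, C2 → 3; minimax = -6.
-9 ≠ -6, so there is no saddle point; optimal play is mixed.
Let Player 1 play a1 with probability p. Expected payoff against C1: (-9)p + (-6)(1−p) = −3p − 6; against C2: 3p + (-10)(1−p) = 13p − 10.
Setting these equal: −3p − 6 = 13p − 10 ⇒ −16p = -4 ⇒ p = 1/4, and the value is (-3)·(1/4) − 6 = -27/4.
For Player 2: with q = P(C1), equating a1's and a2's payoffs gives −12q + 3 = 4q − 10 ⇒ q = 13/16.

1/4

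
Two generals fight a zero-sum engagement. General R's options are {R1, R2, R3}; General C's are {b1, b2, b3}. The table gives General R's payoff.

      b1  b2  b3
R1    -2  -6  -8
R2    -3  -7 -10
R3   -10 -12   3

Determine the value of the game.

Row minima: R1 → -8, R2 → -10, R3 → -12; maximin = -8.
Column maxima: b1 → -2, b2 → -6, b3 → 3; minimax = -6.
-8 ≠ -6, so there is no saddle point; optimal play is mixed.
R2 is strictly dominated by R1, so General R never plays it.
b1 is strictly dominated by b2 (it gives General R strictly more in every row), so General C never plays it.
On the remaining 2×2 (R1, R3 vs b2, b3):
Let General R play R1 with probability p. Expected payoff against b2: (-6)p + (-12)(1−p) = 6p − 12; against b3: (-8)p + 3(1−p) = −11p + 3.
Setting these equal: 6p − 12 = −11p + 3 ⇒ 17p = 15 ⇒ p = 15/17, and the value is (6)·(15/17) − 12 = -114/17.
For General C: with q = P(b2), equating R1's and R3's payoffs gives 2q − 8 = −15q + 3 ⇒ q = 11/17.

-114/17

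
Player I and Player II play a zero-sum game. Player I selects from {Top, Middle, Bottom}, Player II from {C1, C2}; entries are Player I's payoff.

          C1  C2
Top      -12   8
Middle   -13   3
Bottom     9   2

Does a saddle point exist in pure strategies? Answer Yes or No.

No

Row minima: Top → -12, Middle → -13, Bottom → 2; maximin = 2.
Column maxima: C1 → 9, C2 → 8; minimax = 8.
2 ≠ 8, so no pure-strategy equilibrium exists.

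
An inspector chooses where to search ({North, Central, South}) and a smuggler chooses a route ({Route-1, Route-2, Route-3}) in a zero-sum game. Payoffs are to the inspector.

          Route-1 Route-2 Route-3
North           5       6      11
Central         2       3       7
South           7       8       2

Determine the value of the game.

Row minima: North → 5, Central → 2, South → 2; maximin = 5.
Column maxima: Route-1 → 7, Route-2 → 8, Route-3 → 11; minimax = 7.
5 ≠ 7, so there is no saddle point; optimal play is mixed.
Central is strictly dominated by North, so the inspector never plays it.
Route-2 is strictly dominated by Route-1 (it gives the inspector strictly more in every row), so the smuggler never plays it.
On the remaining 2×2 (North, South vs Route-1, Route-3):
Let the inspector play North with probability p. Expected payoff against Route-1: 5p + 7(1−p) = −2p + 7; against Route-3: 11p + 2(1−p) = 9p + 2.
Setting these equal: −2p + 7 = 9p + 2 ⇒ −11p = -5 ⇒ p = 5/11, and the value is (-2)·(5/11) + 7 = 67/11.
For the smuggler: with q = P(Route-1), equating North's and South's payoffs gives −6q + 11 = 5q + 2 ⇒ q = 9/11.

67/11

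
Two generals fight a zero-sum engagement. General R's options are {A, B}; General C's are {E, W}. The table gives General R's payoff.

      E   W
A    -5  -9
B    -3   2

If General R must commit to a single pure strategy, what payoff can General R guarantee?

-3

Row minima: A → -9, B → -3.
The best of these is -3.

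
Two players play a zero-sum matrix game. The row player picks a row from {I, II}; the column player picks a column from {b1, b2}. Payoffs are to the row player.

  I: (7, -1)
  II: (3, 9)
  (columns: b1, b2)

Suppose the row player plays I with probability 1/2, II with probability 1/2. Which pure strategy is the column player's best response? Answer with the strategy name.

b2

If the column player plays b1, the row player's expected payoff is (1/2)·7 + (1/2)·3 = 5.
If the column player plays b2, the row player's expected payoff is (1/2)·(-1) + (1/2)·9 = 4.
The column player minimizes the row player's payoff; the smallest is 4, so the best response is b2.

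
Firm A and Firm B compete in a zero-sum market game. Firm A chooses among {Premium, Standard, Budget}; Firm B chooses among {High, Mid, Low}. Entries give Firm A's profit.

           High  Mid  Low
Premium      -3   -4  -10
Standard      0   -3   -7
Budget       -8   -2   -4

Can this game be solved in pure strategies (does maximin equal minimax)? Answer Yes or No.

Row minima: Premium → -10, Standard → -7, Budget → -8; maximin = -7.
Column maxima: High → 0, Mid → -2, Low → -4; minimax = -4.
-7 ≠ -4, so no pure-strategy equilibrium exists.

No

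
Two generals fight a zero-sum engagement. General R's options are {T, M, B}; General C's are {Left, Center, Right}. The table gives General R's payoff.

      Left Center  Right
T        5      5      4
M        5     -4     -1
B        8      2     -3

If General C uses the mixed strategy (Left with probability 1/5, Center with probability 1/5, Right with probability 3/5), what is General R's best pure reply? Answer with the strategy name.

T

Expected payoff of T: (1/5)·5 + (1/5)·5 + (3/5)·4 = 22/5.
Expected payoff of M: (1/5)·5 + (1/5)·(-4) + (3/5)·(-1) = -2/5.
Expected payoff of B: (1/5)·8 + (1/5)·2 + (3/5)·(-3) = 1/5.
The largest is 22/5, so General R's best response is T.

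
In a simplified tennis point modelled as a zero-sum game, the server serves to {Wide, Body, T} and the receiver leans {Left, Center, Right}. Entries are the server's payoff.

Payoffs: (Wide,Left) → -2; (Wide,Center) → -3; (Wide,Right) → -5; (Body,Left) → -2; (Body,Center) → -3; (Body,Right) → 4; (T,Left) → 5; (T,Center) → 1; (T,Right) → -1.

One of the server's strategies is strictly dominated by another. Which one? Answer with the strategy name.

T gives a strictly higher payoff than Wide against every column: 5 > -2, 1 > -3, -1 > -5.
So Wide is strictly dominated and the server never plays it.

Wide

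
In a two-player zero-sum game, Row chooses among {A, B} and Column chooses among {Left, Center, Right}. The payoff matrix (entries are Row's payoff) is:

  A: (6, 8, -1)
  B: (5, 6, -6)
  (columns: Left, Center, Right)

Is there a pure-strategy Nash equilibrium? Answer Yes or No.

Row minima: A → -1, B → -6; maximin = -1.
Column maxima: Left → 6, Center → 8, Right → -1; minimax = -1.
maximin = minimax = -1, so a saddle point exists.

Yes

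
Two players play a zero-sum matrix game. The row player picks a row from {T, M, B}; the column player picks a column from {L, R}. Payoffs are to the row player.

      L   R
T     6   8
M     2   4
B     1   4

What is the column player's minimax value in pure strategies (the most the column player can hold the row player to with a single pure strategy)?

Column maxima: L → 6, R → 8.
The smallest of these is 6.

6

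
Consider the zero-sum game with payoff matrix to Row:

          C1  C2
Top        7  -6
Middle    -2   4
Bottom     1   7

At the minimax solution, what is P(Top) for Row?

6/19

Row minima: Top → -6, Middle → -2, Bottom → 1; maximin = 1.
Column maxima: C1 → 7, C2 → 7; minimax = 7.
1 ≠ 7, so there is no saddle point; optimal play is mixed.
Middle is strictly dominated by Bottom, so Row never plays it.
On the remaining 2×2 (Top, Bottom vs C1, C2):
Let Row play Top with probability p. Expected payoff against C1: 7p + 1(1−p) = 6p + 1; against C2: (-6)p + 7(1−p) = −13p + 7.
Setting these equal: 6p + 1 = −13p + 7 ⇒ 19p = 6 ⇒ p = 6/19, and the value is (6)·(6/19) + 1 = 55/19.
For Column: with q = P(C1), equating Top's and Bottom's payoffs gives 13q − 6 = −6q + 7 ⇒ q = 13/19.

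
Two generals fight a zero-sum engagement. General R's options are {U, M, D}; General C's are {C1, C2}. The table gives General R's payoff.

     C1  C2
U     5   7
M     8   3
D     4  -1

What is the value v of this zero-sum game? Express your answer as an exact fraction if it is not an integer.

Row minima: U → 5, M → 3, D → -1; maximin = 5.
Column maxima: C1 → 8, C2 → 7; minimax = 7.
5 ≠ 7, so there is no saddle point; optimal play is mixed.
D is strictly dominated by U, so General R never plays it.
On the remaining 2×2 (U, M vs C1, C2):
Let General R play U with probability p. Expected payoff against C1: 5p + 8(1−p) = −3p + 8; against C2: 7p + 3(1−p) = 4p + 3.
Setting these equal: −3p + 8 = 4p + 3 ⇒ −7p = -5 ⇒ p = 5/7, and the value is (-3)·(5/7) + 8 = 41/7.
For General C: with q = P(C1), equating U's and M's payoffs gives −2q + 7 = 5q + 3 ⇒ q = 4/7.

41/7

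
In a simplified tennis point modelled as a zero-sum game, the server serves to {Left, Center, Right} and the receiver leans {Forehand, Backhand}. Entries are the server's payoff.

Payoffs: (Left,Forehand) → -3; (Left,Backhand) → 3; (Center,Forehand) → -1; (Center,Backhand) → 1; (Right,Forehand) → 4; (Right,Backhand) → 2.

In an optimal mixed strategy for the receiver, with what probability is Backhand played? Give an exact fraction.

Row minima: Left → -3, Center → -1, Right → 2; maximin = 2.
Column maxima: Forehand → 4, Backhand → 3; minimax = 3.
2 ≠ 3, so there is no saddle point; optimal play is mixed.
Center is strictly dominated by Right, so the server never plays it.
On the remaining 2×2 (Left, Right vs Forehand, Backhand):
Let the server play Left with probability p. Expected payoff against Forehand: (-3)p + 4(1−p) = −7p + 4; against Backhand: 3p + 2(1−p) = p + 2.
Setting these equal: −7p + 4 = p + 2 ⇒ −8p = -2 ⇒ p = 1/4, and the value is (-7)·(1/4) + 4 = 9/4.
For the receiver: with q = P(Forehand), equating Left's and Right's payoffs gives −6q + 3 = 2q + 2 ⇒ q = 1/8.

7/8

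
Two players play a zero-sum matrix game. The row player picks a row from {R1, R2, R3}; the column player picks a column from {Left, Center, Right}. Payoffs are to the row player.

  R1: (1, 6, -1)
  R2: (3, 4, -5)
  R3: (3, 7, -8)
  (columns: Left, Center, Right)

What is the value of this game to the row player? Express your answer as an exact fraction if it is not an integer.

Row minima: R1 → -1, R2 → -5, R3 → -8; maximin = -1.
Column maxima: Left → 3, Center → 7, Right → -1; minimax = -1.
Since maximin = minimax = -1, there is a saddle point and the value is -1.

-1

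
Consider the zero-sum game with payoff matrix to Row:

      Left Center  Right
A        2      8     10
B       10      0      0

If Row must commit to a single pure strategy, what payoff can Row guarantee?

2

Row minima: A → 2, B → 0.
The best of these is 2.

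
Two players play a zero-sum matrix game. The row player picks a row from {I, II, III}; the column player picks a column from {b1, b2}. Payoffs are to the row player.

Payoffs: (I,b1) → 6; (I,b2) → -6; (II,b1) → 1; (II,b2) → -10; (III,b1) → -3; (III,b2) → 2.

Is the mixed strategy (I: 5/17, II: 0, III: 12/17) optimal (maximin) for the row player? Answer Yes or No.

Against b1 this mix gives (5/17)·6 + (12/17)·(-3) = -6/17.
Against b2 this mix gives (5/17)·(-6) + (12/17)·2 = -6/17.
All of the column player's active replies (b1, b2) yield -6/17, and no column does worse for the row player. The mix makes the column player indifferent and guarantees -6/17, so it is optimal.

Yes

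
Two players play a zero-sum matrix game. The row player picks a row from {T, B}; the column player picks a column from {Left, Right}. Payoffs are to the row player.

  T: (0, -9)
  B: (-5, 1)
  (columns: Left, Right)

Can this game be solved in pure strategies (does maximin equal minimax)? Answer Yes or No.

Row minima: T → -9, B → -5; maximin = -5.
Column maxima: Left → 0, Right → 1; minimax = 0.
-5 ≠ 0, so no pure-strategy equilibrium exists.

No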